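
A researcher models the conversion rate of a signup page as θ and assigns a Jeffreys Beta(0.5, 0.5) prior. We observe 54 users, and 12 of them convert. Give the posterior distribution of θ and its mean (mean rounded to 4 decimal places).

The binomial likelihood is conjugate to the Beta prior: with 12 successes and 42 failures, the posterior is Beta(0.5+12, 0.5+42) = Beta(12.5, 42.5).
Posterior mean = α/(α+β) = 12.5/55 = 0.2273.

Posterior: Beta(12.5, 42.5); mean ≈ 0.2273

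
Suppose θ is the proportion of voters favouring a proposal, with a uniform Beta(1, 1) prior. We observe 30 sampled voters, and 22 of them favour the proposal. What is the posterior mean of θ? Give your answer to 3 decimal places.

Observing 22 successes and 8 failures updates Beta(1, 1) by adding the success and failure counts to the two shape parameters: α = 1+22 = 23, β = 1+8 = 9.
E[θ | data] = 23/(23+9) = 0.719.

Posterior mean ≈ 0.719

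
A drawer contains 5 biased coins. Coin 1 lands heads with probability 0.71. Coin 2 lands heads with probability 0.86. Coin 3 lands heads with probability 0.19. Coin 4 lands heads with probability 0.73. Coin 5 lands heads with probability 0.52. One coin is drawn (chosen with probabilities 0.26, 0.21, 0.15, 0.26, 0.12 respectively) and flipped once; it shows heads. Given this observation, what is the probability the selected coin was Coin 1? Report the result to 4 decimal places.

Tabulate prior·likelihood by source: [1] prior 0.26, lik 0.71, product 0.1846; [2] prior 0.21, lik 0.86, product 0.1806; [3] prior 0.15, lik 0.19, product 0.02850; [4] prior 0.26, lik 0.73, product 0.1898; [5] prior 0.12, lik 0.52, product 0.06240.
Normalizing constant = 0.64590; the posterior for Coin 1 is its product over the sum, 0.1846/0.64590 = 0.2858.

Posterior probability ≈ 0.2858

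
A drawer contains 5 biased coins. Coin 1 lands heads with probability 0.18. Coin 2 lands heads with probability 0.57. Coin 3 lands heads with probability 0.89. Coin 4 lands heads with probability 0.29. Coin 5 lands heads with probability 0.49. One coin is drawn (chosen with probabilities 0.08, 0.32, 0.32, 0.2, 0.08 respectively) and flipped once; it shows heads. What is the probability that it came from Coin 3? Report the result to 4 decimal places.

Posterior probability ≈ 0.4921

Tabulate prior·likelihood by source: [1] prior 0.08, lik 0.18, product 0.01440; [2] prior 0.32, lik 0.57, product 0.1824; [3] prior 0.32, lik 0.89, product 0.2848; [4] prior 0.2, lik 0.29, product 0.05800; [5] prior 0.08, lik 0.49, product 0.03920.
Normalizing constant = 0.57880; the posterior for Coin 3 is its product over the sum, 0.2848/0.57880 = 0.4921.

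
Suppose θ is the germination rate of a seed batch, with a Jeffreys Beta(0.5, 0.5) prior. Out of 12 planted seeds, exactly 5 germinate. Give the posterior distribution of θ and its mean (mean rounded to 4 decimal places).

Observing 5 successes and 7 failures updates Beta(0.5, 0.5) by adding the success and failure counts to the two shape parameters: α = 0.5+5 = 5.5, β = 0.5+7 = 7.5.
E[θ | data] = 5.5/(5.5+7.5) = 0.4231.

Posterior: Beta(5.5, 7.5); mean ≈ 0.4231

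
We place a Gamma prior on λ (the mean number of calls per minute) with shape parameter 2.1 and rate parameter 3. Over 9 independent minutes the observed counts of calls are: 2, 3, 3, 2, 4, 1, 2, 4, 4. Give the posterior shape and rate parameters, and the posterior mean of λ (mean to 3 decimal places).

Total count ∑xᵢ = 25 over n = 9 minutes.
Gamma is conjugate to the Poisson likelihood: posterior is Gamma(shape = 2.1+25 = 27.1, rate = 3+9 = 12).
Posterior mean = shape/rate = 27.1/12 = 2.258.

Posterior: Gamma(shape=27.1, rate=12); mean ≈ 2.258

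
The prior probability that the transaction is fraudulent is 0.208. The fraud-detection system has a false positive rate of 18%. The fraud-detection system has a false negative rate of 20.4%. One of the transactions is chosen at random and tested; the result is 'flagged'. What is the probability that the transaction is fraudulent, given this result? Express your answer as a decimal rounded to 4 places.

P(H | E) ≈ 0.5373

Write H for 'the transaction is fraudulent'. Prior odds H:¬H = 0.208/0.792 = 0.26263. For the 'flagged' outcome, the likelihood ratio is 0.796/0.18 = 4.4222.
Posterior odds = 0.26263 × 4.4222 = 1.1614, so P(H|E) = 1.1614/(1+1.1614) = 0.5373.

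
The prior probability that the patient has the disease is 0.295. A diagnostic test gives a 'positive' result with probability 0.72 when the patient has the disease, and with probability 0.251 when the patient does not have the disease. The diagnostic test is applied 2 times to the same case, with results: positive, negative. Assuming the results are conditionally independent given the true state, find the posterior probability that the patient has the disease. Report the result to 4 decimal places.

With H the event that the patient has the disease, the joint likelihood of the observed sequence is P(data|H) = 0.72·0.28 = 0.20160 and P(data|¬H) = 0.251·0.749 = 0.18800.
Bayes: P(H|data) = 0.295·0.20160 / (0.295·0.20160 + 0.705·0.18800) = 0.059472/0.19201 = 0.3097.

Posterior P(H) ≈ 0.3097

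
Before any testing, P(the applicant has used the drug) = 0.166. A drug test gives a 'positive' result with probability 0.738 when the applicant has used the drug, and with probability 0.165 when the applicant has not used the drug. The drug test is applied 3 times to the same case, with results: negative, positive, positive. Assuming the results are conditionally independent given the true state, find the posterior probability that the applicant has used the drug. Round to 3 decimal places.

Posterior P(H) ≈ 0.555

Let H be the event that the applicant has used the drug; start with P(H) = 0.166. P('positive'|H) = 0.738, P('positive'|¬H) = 0.165.
Update on result 1 ('negative'): P(H) ← 0.262·0.1660 / (0.262·0.1660 + 0.835·0.8340) = 0.043492/0.73988 = 0.0588.
Update on result 2 ('positive'): P(H) ← 0.738·0.0588 / (0.738·0.0588 + 0.165·0.9412) = 0.043381/0.19868 = 0.2183.
Update on result 3 ('positive'): P(H) ← 0.738·0.2183 / (0.738·0.2183 + 0.165·0.7817) = 0.16114/0.29011 = 0.5554.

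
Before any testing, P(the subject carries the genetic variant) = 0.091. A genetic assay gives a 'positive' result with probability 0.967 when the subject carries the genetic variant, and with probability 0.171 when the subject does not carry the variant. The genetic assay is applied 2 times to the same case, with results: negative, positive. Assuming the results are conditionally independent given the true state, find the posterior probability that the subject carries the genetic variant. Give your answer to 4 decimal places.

Let H be the event that the subject carries the genetic variant; start with P(H) = 0.091. P('positive'|H) = 0.967, P('positive'|¬H) = 0.171.
Update on result 1 ('negative'): P(H) ← 0.033·0.0910 / (0.033·0.0910 + 0.829·0.9090) = 0.0030030/0.75656 = 0.0040.
Update on result 2 ('positive'): P(H) ← 0.967·0.0040 / (0.967·0.0040 + 0.171·0.9960) = 0.0038383/0.17416 = 0.0220.

Posterior P(H) ≈ 0.0220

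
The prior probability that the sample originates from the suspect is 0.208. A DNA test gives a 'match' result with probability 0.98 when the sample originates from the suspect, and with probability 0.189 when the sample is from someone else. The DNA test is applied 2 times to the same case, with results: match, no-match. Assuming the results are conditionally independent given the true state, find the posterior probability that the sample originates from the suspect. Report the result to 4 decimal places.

Posterior P(H) ≈ 0.0325

With H the event that the sample originates from the suspect, the joint likelihood of the observed sequence is P(data|H) = 0.98·0.02 = 0.019600 and P(data|¬H) = 0.189·0.811 = 0.15328.
Bayes: P(H|data) = 0.208·0.019600 / (0.208·0.019600 + 0.792·0.15328) = 0.0040768/0.12547 = 0.0325.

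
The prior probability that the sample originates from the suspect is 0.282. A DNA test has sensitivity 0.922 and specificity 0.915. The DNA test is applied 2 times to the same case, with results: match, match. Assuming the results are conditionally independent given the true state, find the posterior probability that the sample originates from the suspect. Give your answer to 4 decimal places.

With H the event that the sample originates from the suspect, the joint likelihood of the observed sequence is P(data|H) = 0.922·0.922 = 0.85008 and P(data|¬H) = 0.085·0.085 = 0.0072250.
Bayes: P(H|data) = 0.282·0.85008 / (0.282·0.85008 + 0.718·0.0072250) = 0.23972/0.24491 = 0.9788.

Posterior P(H) ≈ 0.9788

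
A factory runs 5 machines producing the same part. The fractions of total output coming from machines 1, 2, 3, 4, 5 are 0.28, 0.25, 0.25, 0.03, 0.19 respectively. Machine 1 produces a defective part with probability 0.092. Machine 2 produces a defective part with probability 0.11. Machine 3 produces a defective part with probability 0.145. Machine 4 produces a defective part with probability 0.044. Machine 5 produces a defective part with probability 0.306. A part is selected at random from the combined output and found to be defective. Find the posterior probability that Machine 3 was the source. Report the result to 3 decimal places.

P(defective|M1) = 0.092; P(defective|M2) = 0.11; P(defective|M3) = 0.145; P(defective|M4) = 0.044; P(defective|M5) = 0.306.
Prior × likelihood for each source: 0.28·0.092=0.02576, 0.25·0.11=0.02750, 0.25·0.145=0.03625, 0.03·0.044=0.001320, 0.19·0.306=0.05814. Summing gives P(defective) = 0.14897.
P(Machine 3 | defective) = 0.03625 / 0.14897 = 0.243.

Posterior probability ≈ 0.243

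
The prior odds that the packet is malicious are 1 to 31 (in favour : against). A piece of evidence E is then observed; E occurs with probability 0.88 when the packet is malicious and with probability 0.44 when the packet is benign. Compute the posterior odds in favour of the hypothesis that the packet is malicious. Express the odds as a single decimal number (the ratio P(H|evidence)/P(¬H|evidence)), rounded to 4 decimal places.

Posterior odds ≈ 0.0645

Prior odds = 1/31 = 0.032258.
Likelihood ratio for E = 0.88/0.44 = 2.0000.
Posterior odds = prior odds × LR = 0.064516.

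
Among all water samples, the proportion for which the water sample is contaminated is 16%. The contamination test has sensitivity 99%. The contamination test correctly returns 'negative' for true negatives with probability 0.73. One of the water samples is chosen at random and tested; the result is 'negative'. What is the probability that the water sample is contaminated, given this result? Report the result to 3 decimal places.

Let H be the event that the water sample is contaminated. P(H) = 0.16, so P(¬H) = 0.84. With E the 'negative' result, P(E|H) = 0.01 and P(E|¬H) = 0.73.
P(E) = 0.01·0.16 + 0.73·0.84 = 0.0016000 + 0.61320 = 0.61480.
By Bayes' theorem, P(H|E) = 0.0016000 / 0.61480 = 0.003.

P(H | E) ≈ 0.003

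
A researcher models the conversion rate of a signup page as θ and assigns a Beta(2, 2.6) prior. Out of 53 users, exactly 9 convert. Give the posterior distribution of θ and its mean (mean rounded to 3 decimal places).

Posterior: Beta(11, 46.6); mean ≈ 0.191

Observing 9 successes and 44 failures updates Beta(2, 2.6) by adding the success and failure counts to the two shape parameters: α = 2+9 = 11, β = 2.6+44 = 46.6.
E[θ | data] = 11/(11+46.6) = 0.191.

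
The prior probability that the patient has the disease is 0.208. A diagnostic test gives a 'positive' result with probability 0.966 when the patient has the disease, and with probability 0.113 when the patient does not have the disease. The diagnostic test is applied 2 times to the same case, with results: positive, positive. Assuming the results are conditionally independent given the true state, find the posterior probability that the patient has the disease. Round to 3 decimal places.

With H the event that the patient has the disease, the joint likelihood of the observed sequence is P(data|H) = 0.966·0.966 = 0.93316 and P(data|¬H) = 0.113·0.113 = 0.012769.
Bayes: P(H|data) = 0.208·0.93316 / (0.208·0.93316 + 0.792·0.012769) = 0.19410/0.20421 = 0.9505.

Posterior P(H) ≈ 0.950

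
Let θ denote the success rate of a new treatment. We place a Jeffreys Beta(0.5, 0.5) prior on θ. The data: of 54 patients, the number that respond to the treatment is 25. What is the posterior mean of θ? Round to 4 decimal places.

Observing 25 successes and 29 failures updates Beta(0.5, 0.5) by adding the success and failure counts to the two shape parameters: α = 0.5+25 = 25.5, β = 0.5+29 = 29.5.
E[θ | data] = 25.5/(25.5+29.5) = 0.4636.

Posterior mean ≈ 0.4636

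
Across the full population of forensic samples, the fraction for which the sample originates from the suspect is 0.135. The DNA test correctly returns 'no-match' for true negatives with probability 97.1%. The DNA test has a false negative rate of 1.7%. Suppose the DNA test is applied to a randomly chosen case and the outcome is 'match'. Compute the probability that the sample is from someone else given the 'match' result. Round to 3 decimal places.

P(¬H | E) ≈ 0.159

Write H for 'the sample originates from the suspect'. Prior odds H:¬H = 0.135/0.865 = 0.15607. For the 'match' outcome, the likelihood ratio is 0.983/0.029 = 33.897.
Posterior odds = 0.15607 × 33.897 = 5.2902, so P(H|E) = 5.2902/(1+5.2902) = 0.841. Then P(¬H|E) = 1 − 0.841 = 0.159.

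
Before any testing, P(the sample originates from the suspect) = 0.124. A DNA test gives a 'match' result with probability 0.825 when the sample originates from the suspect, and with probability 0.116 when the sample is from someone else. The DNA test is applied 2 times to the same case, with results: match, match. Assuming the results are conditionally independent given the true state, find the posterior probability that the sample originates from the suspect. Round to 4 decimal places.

Posterior P(H) ≈ 0.8775

With H the event that the sample originates from the suspect, the joint likelihood of the observed sequence is P(data|H) = 0.825·0.825 = 0.68062 and P(data|¬H) = 0.116·0.116 = 0.013456.
Bayes: P(H|data) = 0.124·0.68062 / (0.124·0.68062 + 0.876·0.013456) = 0.084397/0.096185 = 0.8775.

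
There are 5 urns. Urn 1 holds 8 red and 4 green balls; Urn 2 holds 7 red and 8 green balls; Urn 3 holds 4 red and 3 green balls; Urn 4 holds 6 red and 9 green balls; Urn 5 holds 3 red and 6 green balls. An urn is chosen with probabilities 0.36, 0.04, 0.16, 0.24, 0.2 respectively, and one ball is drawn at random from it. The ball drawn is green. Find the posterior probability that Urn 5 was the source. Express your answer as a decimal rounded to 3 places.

Tabulate prior·likelihood by source: [1] prior 0.36, lik 0.3333, product 0.1200; [2] prior 0.04, lik 0.5333, product 0.02133; [3] prior 0.16, lik 0.4286, product 0.06857; [4] prior 0.24, lik 0.6, product 0.1440; [5] prior 0.2, lik 0.6667, product 0.1333.
Normalizing constant = 0.48724; the posterior for Urn 5 is its product over the sum, 0.1333/0.48724 = 0.274.

Posterior probability ≈ 0.274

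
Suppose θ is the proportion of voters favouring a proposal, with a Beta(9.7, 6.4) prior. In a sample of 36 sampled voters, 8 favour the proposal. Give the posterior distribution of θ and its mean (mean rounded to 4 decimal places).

Posterior: Beta(17.7, 34.4); mean ≈ 0.3397

Observing 8 successes and 28 failures updates Beta(9.7, 6.4) by adding the success and failure counts to the two shape parameters: α = 9.7+8 = 17.7, β = 6.4+28 = 34.4.
E[θ | data] = 17.7/(17.7+34.4) = 0.3397.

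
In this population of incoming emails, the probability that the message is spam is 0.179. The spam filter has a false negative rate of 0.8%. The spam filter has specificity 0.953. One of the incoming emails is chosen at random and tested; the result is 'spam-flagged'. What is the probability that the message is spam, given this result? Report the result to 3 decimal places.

Write H for 'the message is spam'. Prior odds H:¬H = 0.179/0.821 = 0.21803. For the 'spam-flagged' outcome, the likelihood ratio is 0.992/0.047 = 21.106.
Posterior odds = 0.21803 × 21.106 = 4.6018, so P(H|E) = 4.6018/(1+4.6018) = 0.821.

P(H | E) ≈ 0.821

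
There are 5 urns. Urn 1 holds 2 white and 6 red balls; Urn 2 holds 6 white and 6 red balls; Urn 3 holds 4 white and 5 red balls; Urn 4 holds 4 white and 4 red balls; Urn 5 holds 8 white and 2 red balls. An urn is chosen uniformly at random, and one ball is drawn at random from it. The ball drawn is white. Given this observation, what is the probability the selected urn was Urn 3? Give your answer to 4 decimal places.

P(white|Urn 1) = 0.25; P(white|Urn 2) = 0.5; P(white|Urn 3) = 0.4444; P(white|Urn 4) = 0.5; P(white|Urn 5) = 0.8.
Prior × likelihood for each source: 0.2·0.25=0.05000, 0.2·0.5=0.1000, 0.2·0.4444=0.08889, 0.2·0.5=0.1000, 0.2·0.8=0.1600. Summing gives P(white) = 0.49889.
P(Urn 3 | white) = 0.08889 / 0.49889 = 0.1782.

Posterior probability ≈ 0.1782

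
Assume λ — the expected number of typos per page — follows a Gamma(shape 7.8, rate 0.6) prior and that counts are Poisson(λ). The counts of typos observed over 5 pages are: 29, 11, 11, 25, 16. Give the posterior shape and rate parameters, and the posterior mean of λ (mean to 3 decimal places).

Total count ∑xᵢ = 92 over n = 5 pages.
Gamma is conjugate to the Poisson likelihood: posterior is Gamma(shape = 7.8+92 = 99.8, rate = 0.6+5 = 5.6).
Posterior mean = shape/rate = 99.8/5.6 = 17.821.

Posterior: Gamma(shape=99.8, rate=5.6); mean ≈ 17.821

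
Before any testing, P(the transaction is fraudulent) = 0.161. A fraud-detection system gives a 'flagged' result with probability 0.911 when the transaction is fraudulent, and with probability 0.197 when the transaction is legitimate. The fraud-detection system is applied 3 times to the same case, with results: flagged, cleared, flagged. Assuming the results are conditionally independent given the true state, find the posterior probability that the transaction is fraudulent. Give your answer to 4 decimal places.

Posterior P(H) ≈ 0.3126

Let H be the event that the transaction is fraudulent; start with P(H) = 0.161. P('flagged'|H) = 0.911, P('flagged'|¬H) = 0.197.
Update on result 1 ('flagged'): P(H) ← 0.911·0.1610 / (0.911·0.1610 + 0.197·0.8390) = 0.14667/0.31195 = 0.4702.
Update on result 2 ('cleared'): P(H) ← 0.089·0.4702 / (0.089·0.4702 + 0.803·0.5298) = 0.041845/0.46730 = 0.0895.
Update on result 3 ('flagged'): P(H) ← 0.911·0.0895 / (0.911·0.0895 + 0.197·0.9105) = 0.081577/0.26094 = 0.3126.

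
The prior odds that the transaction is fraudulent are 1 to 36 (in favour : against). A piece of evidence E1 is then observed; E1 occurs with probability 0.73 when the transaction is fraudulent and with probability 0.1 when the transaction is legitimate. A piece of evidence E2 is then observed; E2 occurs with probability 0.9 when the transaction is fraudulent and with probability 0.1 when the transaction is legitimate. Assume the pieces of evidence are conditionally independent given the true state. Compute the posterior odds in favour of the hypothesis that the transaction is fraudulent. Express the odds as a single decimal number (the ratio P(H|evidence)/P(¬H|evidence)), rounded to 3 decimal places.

Posterior odds ≈ 1.825

Prior odds = 1/36 = 0.027778. In log-odds, ln(0.027778) = -3.5835.
Add log likelihood ratios: ln(7.3000) + ln(9.0000) = 4.1851.
Posterior log-odds = 0.60158, so posterior odds = exp(0.60158) = 1.8250.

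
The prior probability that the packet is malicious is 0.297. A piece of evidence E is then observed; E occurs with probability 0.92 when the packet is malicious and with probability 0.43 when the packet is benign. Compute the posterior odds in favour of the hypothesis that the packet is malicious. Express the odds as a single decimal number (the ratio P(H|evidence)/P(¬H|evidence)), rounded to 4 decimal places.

Posterior odds ≈ 0.9039

Prior odds = 0.297/(1−0.297) = 0.42248.
Likelihood ratio for E = 0.92/0.43 = 2.1395.
Posterior odds = prior odds × LR = 0.90390.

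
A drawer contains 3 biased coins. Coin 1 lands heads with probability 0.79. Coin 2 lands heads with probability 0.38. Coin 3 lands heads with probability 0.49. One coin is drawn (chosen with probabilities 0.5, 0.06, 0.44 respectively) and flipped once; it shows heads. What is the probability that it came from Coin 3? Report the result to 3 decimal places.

P(heads|C1) = 0.79; P(heads|C2) = 0.38; P(heads|C3) = 0.49.
Prior × likelihood for each source: 0.5·0.79=0.3950, 0.06·0.38=0.02280, 0.44·0.49=0.2156. Summing gives P(heads) = 0.63340.
P(Coin 3 | heads) = 0.2156 / 0.63340 = 0.340.

Posterior probability ≈ 0.340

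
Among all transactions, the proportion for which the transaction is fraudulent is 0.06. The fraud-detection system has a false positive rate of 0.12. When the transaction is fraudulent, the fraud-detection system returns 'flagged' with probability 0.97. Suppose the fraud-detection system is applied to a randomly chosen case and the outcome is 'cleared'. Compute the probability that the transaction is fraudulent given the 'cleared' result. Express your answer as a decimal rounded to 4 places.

Write H for 'the transaction is fraudulent'. Prior odds H:¬H = 0.06/0.94 = 0.063830. For the 'cleared' outcome, the likelihood ratio is 0.03/0.88 = 0.034091.
Posterior odds = 0.063830 × 0.034091 = 0.0021760, so P(H|E) = 0.0021760/(1+0.0021760) = 0.0022.

P(H | E) ≈ 0.0022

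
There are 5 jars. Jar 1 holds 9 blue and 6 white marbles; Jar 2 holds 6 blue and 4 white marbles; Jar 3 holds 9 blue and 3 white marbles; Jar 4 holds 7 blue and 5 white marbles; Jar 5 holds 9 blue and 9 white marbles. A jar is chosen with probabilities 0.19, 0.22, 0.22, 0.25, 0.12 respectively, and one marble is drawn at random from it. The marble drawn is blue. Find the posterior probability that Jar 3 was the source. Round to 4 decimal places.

Posterior probability ≈ 0.2675

P(blue|Jar 1) = 0.6; P(blue|Jar 2) = 0.6; P(blue|Jar 3) = 0.75; P(blue|Jar 4) = 0.5833; P(blue|Jar 5) = 0.5.
Prior × likelihood for each source: 0.19·0.6=0.1140, 0.22·0.6=0.1320, 0.22·0.75=0.1650, 0.25·0.5833=0.1458, 0.12·0.5=0.06000. Summing gives P(blue) = 0.61683.
P(Jar 3 | blue) = 0.1650 / 0.61683 = 0.2675.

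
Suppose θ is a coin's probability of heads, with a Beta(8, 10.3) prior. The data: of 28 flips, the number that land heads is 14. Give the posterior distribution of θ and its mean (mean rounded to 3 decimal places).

Posterior: Beta(22, 24.3); mean ≈ 0.475

The binomial likelihood is conjugate to the Beta prior: with 14 successes and 14 failures, the posterior is Beta(8+14, 10.3+14) = Beta(22, 24.3).
Posterior mean = α/(α+β) = 22/46.3 = 0.475.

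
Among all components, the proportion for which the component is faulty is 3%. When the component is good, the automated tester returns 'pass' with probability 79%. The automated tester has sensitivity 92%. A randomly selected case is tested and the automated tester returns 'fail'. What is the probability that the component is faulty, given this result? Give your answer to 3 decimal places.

Let H be the event that the component is faulty. P(H) = 0.03, so P(¬H) = 0.97. With E the 'fail' result, P(E|H) = 0.92 and P(E|¬H) = 0.21.
P(E) = 0.92·0.03 + 0.21·0.97 = 0.027600 + 0.20370 = 0.23130.
By Bayes' theorem, P(H|E) = 0.027600 / 0.23130 = 0.119.

P(H | E) ≈ 0.119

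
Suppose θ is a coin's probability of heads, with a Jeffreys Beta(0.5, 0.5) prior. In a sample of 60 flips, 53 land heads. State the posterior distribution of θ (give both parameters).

Posterior: Beta(53.5, 7.5)

The binomial likelihood is conjugate to the Beta prior: with 53 successes and 7 failures, the posterior is Beta(0.5+53, 0.5+7) = Beta(53.5, 7.5).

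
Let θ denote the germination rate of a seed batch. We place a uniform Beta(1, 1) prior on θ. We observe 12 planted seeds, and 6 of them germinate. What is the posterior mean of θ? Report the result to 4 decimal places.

The binomial likelihood is conjugate to the Beta prior: with 6 successes and 6 failures, the posterior is Beta(1+6, 1+6) = Beta(7, 7).
Posterior mean = α/(α+β) = 7/14 = 0.5000.

Posterior mean ≈ 0.5000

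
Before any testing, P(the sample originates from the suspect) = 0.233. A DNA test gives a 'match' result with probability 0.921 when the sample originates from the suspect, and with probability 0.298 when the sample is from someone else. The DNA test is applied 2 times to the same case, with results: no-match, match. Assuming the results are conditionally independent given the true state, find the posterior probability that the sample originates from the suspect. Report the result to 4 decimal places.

Posterior P(H) ≈ 0.0956

Let H be the event that the sample originates from the suspect; start with P(H) = 0.233. P('match'|H) = 0.921, P('match'|¬H) = 0.298.
Update on result 1 ('no-match'): P(H) ← 0.079·0.2330 / (0.079·0.2330 + 0.702·0.7670) = 0.018407/0.55684 = 0.0331.
Update on result 2 ('match'): P(H) ← 0.921·0.0331 / (0.921·0.0331 + 0.298·0.9669) = 0.030445/0.31859 = 0.0956.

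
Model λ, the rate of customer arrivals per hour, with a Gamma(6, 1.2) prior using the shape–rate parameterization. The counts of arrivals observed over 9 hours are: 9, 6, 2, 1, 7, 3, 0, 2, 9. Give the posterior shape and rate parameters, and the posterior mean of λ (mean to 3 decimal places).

The Poisson likelihood adds the total count to the shape and the number of exposure periods to the rate. Here ∑xᵢ = 39 and n = 9, so shape 6→45 and rate 1.2→10.2.
E[λ | data] = 45/10.2 = 4.412.

Posterior: Gamma(shape=45, rate=10.2); mean ≈ 4.412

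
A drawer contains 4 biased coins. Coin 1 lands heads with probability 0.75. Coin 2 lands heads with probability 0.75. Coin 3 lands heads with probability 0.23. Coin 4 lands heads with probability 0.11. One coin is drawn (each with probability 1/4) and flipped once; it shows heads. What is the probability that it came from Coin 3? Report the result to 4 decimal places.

P(heads|C1) = 0.75; P(heads|C2) = 0.75; P(heads|C3) = 0.23; P(heads|C4) = 0.11.
Prior × likelihood for each source: 0.25·0.75=0.1875, 0.25·0.75=0.1875, 0.25·0.23=0.05750, 0.25·0.11=0.02750. Summing gives P(heads) = 0.46000.
P(Coin 3 | heads) = 0.05750 / 0.46000 = 0.1250.

Posterior probability ≈ 0.1250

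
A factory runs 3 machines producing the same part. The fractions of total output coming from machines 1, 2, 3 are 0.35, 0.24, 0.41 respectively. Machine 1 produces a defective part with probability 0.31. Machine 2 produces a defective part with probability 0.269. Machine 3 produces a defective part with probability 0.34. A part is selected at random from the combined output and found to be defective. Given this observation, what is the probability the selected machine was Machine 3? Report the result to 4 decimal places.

Tabulate prior·likelihood by source: [1] prior 0.35, lik 0.31, product 0.1085; [2] prior 0.24, lik 0.269, product 0.06456; [3] prior 0.41, lik 0.34, product 0.1394.
Normalizing constant = 0.31246; the posterior for Machine 3 is its product over the sum, 0.1394/0.31246 = 0.4461.

Posterior probability ≈ 0.4461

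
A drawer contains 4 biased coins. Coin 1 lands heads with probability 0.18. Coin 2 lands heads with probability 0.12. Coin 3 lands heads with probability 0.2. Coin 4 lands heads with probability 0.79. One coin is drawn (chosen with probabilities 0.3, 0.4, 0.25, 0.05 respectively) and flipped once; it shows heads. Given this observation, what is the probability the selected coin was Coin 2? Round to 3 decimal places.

Posterior probability ≈ 0.251

Tabulate prior·likelihood by source: [1] prior 0.3, lik 0.18, product 0.05400; [2] prior 0.4, lik 0.12, product 0.04800; [3] prior 0.25, lik 0.2, product 0.05000; [4] prior 0.05, lik 0.79, product 0.03950.
Normalizing constant = 0.19150; the posterior for Coin 2 is its product over the sum, 0.04800/0.19150 = 0.251.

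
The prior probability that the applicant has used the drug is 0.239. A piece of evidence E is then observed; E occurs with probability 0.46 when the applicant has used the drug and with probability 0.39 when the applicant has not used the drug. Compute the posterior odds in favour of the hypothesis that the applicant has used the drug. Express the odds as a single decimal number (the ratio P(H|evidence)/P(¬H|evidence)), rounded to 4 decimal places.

Prior odds = 0.239/(1−0.239) = 0.31406.
Likelihood ratio for E = 0.46/0.39 = 1.1795.
Posterior odds = prior odds × LR = 0.37043.

Posterior odds ≈ 0.3704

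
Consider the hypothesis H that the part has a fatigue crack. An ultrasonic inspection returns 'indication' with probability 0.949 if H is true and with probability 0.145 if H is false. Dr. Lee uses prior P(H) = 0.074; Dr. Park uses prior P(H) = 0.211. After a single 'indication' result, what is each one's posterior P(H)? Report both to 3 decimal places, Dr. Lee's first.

The likelihood ratio for an 'indication' result is 0.949/0.145 = 6.5448.
Dr. Lee: prior odds 0.074/0.926 = 0.079914; posterior odds 0.52302; posterior probability 0.343.
Dr. Park: prior odds 0.211/0.789 = 0.26743; posterior odds 1.7503; posterior probability 0.636.

Dr. Lee: 0.343; Dr. Park: 0.636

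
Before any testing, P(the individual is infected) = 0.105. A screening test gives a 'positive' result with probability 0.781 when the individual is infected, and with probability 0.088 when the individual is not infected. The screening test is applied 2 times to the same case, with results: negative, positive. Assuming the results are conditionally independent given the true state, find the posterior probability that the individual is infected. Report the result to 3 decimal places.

Posterior P(H) ≈ 0.200

With H the event that the individual is infected, the joint likelihood of the observed sequence is P(data|H) = 0.219·0.781 = 0.17104 and P(data|¬H) = 0.912·0.088 = 0.080256.
Bayes: P(H|data) = 0.105·0.17104 / (0.105·0.17104 + 0.895·0.080256) = 0.017959/0.089788 = 0.2000.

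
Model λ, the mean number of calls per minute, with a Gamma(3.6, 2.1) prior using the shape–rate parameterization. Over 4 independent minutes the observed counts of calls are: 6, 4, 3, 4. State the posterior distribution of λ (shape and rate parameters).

Posterior: Gamma(shape=20.6, rate=6.1)

Total count ∑xᵢ = 17 over n = 4 minutes.
Gamma is conjugate to the Poisson likelihood: posterior is Gamma(shape = 3.6+17 = 20.6, rate = 2.1+4 = 6.1).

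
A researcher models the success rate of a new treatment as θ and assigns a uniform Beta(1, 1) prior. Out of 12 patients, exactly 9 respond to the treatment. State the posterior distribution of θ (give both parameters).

Posterior: Beta(10, 4)

The binomial likelihood is conjugate to the Beta prior: with 9 successes and 3 failures, the posterior is Beta(1+9, 1+3) = Beta(10, 4).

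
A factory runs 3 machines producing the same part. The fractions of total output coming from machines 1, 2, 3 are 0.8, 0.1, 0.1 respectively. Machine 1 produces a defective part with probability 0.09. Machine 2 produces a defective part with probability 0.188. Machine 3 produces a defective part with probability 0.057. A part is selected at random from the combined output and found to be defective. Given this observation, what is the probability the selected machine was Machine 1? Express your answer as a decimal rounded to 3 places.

Tabulate prior·likelihood by source: [1] prior 0.8, lik 0.09, product 0.07200; [2] prior 0.1, lik 0.188, product 0.01880; [3] prior 0.1, lik 0.057, product 0.005700.
Normalizing constant = 0.096500; the posterior for Machine 1 is its product over the sum, 0.07200/0.096500 = 0.746.

Posterior probability ≈ 0.746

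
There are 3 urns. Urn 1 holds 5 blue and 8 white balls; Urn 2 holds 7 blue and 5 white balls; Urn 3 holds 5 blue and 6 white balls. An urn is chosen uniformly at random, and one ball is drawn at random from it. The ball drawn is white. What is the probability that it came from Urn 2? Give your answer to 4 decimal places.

P(white|Urn 1) = 0.6154; P(white|Urn 2) = 0.4167; P(white|Urn 3) = 0.5455.
Prior × likelihood for each source: 0.333333·0.6154=0.2051, 0.333333·0.4167=0.1389, 0.333333·0.5455=0.1818. Summing gives P(white) = 0.52584.
P(Urn 2 | white) = 0.1389 / 0.52584 = 0.2641.

Posterior probability ≈ 0.2641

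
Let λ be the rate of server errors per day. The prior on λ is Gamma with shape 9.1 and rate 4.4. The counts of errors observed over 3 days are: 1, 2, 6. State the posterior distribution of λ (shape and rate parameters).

Posterior: Gamma(shape=18.1, rate=7.4)

Total count ∑xᵢ = 9 over n = 3 days.
Gamma is conjugate to the Poisson likelihood: posterior is Gamma(shape = 9.1+9 = 18.1, rate = 4.4+3 = 7.4).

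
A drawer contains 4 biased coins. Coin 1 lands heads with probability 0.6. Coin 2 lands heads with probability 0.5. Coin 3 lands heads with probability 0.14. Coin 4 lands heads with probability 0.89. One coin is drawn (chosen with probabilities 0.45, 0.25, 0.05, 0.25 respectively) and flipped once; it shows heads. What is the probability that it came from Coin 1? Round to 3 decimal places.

Tabulate prior·likelihood by source: [1] prior 0.45, lik 0.6, product 0.2700; [2] prior 0.25, lik 0.5, product 0.1250; [3] prior 0.05, lik 0.14, product 0.007000; [4] prior 0.25, lik 0.89, product 0.2225.
Normalizing constant = 0.62450; the posterior for Coin 1 is its product over the sum, 0.2700/0.62450 = 0.432.

Posterior probability ≈ 0.432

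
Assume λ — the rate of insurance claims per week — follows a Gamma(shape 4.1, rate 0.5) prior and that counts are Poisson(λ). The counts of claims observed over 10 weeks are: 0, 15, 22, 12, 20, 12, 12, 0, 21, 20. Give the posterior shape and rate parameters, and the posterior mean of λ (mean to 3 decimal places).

The Poisson likelihood adds the total count to the shape and the number of exposure periods to the rate. Here ∑xᵢ = 134 and n = 10, so shape 4.1→138.1 and rate 0.5→10.5.
E[λ | data] = 138.1/10.5 = 13.152.

Posterior: Gamma(shape=138.1, rate=10.5); mean ≈ 13.152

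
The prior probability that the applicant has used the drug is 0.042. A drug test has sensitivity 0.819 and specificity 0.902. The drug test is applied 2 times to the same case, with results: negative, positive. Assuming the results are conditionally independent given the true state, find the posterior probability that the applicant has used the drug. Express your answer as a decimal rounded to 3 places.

Let H be the event that the applicant has used the drug; start with P(H) = 0.042. P('positive'|H) = 0.819, P('positive'|¬H) = 0.098.
Update on result 1 ('negative'): P(H) ← 0.181·0.0420 / (0.181·0.0420 + 0.902·0.9580) = 0.0076020/0.87172 = 0.0087.
Update on result 2 ('positive'): P(H) ← 0.819·0.0087 / (0.819·0.0087 + 0.098·0.9913) = 0.0071423/0.10429 = 0.0685.

Posterior P(H) ≈ 0.068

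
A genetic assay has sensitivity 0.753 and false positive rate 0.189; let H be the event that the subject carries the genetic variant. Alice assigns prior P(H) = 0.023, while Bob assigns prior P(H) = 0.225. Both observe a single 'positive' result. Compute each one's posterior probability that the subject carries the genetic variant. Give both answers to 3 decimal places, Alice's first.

Alice: 0.086; Bob: 0.536

The likelihood ratio for a 'positive' result is 0.753/0.189 = 3.9841.
Alice: prior odds 0.023/0.977 = 0.023541; posterior odds 0.093792; posterior probability 0.086.
Bob: prior odds 0.225/0.775 = 0.29032; posterior odds 1.1567; posterior probability 0.536.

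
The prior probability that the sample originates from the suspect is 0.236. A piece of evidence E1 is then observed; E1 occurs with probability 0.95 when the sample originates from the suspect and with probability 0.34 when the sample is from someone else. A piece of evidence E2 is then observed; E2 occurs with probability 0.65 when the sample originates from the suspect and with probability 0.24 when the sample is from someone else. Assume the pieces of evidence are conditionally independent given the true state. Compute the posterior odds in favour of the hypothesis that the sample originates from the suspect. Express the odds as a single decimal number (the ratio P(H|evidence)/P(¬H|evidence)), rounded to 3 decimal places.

Prior odds = 0.236/(1−0.236) = 0.30890.
Likelihood ratio for E1 = 0.95/0.34 = 2.7941.
Likelihood ratio for E2 = 0.65/0.24 = 2.7083.
Posterior odds = prior odds × LR₁ × LR₂ = 2.3376.

Posterior odds ≈ 2.338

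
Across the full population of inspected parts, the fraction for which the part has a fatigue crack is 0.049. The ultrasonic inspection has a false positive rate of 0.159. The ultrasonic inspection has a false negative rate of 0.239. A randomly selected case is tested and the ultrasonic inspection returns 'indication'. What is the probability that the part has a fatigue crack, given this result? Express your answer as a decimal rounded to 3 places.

P(H | E) ≈ 0.198

Let H be the event that the part has a fatigue crack. P(H) = 0.049, so P(¬H) = 0.951. With E the 'indication' result, P(E|H) = 0.761 and P(E|¬H) = 0.159.
P(E) = 0.761·0.049 + 0.159·0.951 = 0.037289 + 0.15121 = 0.18850.
By Bayes' theorem, P(H|E) = 0.037289 / 0.18850 = 0.198.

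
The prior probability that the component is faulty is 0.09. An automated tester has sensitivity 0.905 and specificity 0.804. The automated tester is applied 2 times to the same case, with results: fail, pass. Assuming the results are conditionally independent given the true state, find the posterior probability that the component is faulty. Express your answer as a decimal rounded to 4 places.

With H the event that the component is faulty, the joint likelihood of the observed sequence is P(data|H) = 0.905·0.095 = 0.085975 and P(data|¬H) = 0.196·0.804 = 0.15758.
Bayes: P(H|data) = 0.09·0.085975 / (0.09·0.085975 + 0.91·0.15758) = 0.0077378/0.15114 = 0.0512.

Posterior P(H) ≈ 0.0512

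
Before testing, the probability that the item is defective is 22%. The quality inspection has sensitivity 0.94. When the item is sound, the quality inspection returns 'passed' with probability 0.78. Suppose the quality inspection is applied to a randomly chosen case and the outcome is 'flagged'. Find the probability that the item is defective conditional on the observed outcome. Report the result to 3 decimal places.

Let H be the event that the item is defective. P(H) = 0.22, so P(¬H) = 0.78. With E the 'flagged' result, P(E|H) = 0.94 and P(E|¬H) = 0.22.
P(E) = 0.94·0.22 + 0.22·0.78 = 0.20680 + 0.17160 = 0.37840.
By Bayes' theorem, P(H|E) = 0.20680 / 0.37840 = 0.547.

P(H | E) ≈ 0.547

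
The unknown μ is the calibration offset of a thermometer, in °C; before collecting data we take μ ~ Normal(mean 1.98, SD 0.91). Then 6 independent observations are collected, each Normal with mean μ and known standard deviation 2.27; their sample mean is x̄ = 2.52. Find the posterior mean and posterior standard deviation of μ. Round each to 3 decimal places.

Posterior mean ≈ 2.245; posterior SD ≈ 0.649

Prior precision 1/τ₀² = 1/0.91² = 1.20758; data precision n/σ² = 6/2.27² = 1.16439.
Posterior precision = 1.20758 + 1.16439 = 2.37198, giving posterior SD = 1/√2.37198 = 0.649.
Posterior mean = (1.20758·1.98 + 1.16439·2.52) / 2.37198 = 2.245.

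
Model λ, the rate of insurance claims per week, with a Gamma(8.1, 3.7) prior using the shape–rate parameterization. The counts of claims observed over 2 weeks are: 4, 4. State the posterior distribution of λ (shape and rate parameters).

The Poisson likelihood adds the total count to the shape and the number of exposure periods to the rate. Here ∑xᵢ = 8 and n = 2, so shape 8.1→16.1 and rate 3.7→5.7.

Posterior: Gamma(shape=16.1, rate=5.7)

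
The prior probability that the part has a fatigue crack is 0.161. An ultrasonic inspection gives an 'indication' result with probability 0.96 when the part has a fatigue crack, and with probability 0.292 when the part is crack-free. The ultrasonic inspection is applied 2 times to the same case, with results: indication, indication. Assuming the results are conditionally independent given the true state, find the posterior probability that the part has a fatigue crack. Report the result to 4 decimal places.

Posterior P(H) ≈ 0.6747

With H the event that the part has a fatigue crack, the joint likelihood of the observed sequence is P(data|H) = 0.96·0.96 = 0.92160 and P(data|¬H) = 0.292·0.292 = 0.085264.
Bayes: P(H|data) = 0.161·0.92160 / (0.161·0.92160 + 0.839·0.085264) = 0.14838/0.21991 = 0.6747.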